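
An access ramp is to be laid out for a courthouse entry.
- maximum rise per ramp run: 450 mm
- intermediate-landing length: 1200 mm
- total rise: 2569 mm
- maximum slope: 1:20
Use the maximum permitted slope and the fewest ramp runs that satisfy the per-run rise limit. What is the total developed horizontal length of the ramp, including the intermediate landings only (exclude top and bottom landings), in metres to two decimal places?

57.38 m

2569 / 450 = 5.709 → round up to 6 ramp runs. That means 5 intermediate landings.
Horizontal run for 2569 mm of rise at 1:20 is 2569 × 20 = 51380 mm.
5 intermediate landings contribute 5 × 1200 = 6000 mm.
Total developed length = 51380 + 6000 = 57380 mm.
= 57.38 m.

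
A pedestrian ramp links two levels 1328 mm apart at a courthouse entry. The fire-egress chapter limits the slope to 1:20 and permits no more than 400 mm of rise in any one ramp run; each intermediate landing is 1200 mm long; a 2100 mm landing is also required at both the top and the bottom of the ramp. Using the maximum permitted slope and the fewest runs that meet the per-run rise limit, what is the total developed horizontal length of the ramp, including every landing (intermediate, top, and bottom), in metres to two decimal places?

34.36 m

⌈1328/400⌉ = 4 ramp runs. That means 3 intermediate landings.
Horizontal run for 1328 mm of rise at 1:20 is 1328 × 20 = 26560 mm.
3 intermediate landings contribute 3 × 1200 = 3600 mm.
Top and bottom landings: 2 × 2100 = 4200 mm.
Total = 26560 + 3600 + 4200 = 34360 mm.
= 34.36 m.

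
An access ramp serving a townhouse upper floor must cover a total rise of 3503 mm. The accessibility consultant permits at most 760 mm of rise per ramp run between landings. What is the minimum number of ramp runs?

5 runs

3503 / 760 = 4.609 → round up to 5 ramp runs.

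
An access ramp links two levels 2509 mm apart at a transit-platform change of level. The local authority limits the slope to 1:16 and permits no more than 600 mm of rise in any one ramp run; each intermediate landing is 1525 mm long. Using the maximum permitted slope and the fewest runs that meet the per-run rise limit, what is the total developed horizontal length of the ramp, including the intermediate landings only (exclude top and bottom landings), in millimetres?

⌈2509/600⌉ = 5 ramp runs. That means 4 intermediate landings.
Ramp run (horizontal) at 1:16: 2509 × 16 = 40144 mm.
Intermediate landings: 4 × 1525 = 6100 mm.
Total developed length = 40144 + 6100 = 46244 mm.

46244 mm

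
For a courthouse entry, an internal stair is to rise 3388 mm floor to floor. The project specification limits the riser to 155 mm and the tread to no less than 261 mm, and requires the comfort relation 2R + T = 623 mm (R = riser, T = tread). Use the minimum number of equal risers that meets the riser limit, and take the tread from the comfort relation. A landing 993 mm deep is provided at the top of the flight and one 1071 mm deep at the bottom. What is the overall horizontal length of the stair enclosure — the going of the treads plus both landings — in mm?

3388 / 155 = 21.858 → round up to 22 risers.
Each riser is 3388/22 = 154 mm (≤ 155 mm).
From 2R + T = 623: T = 623 − 308 = 315 mm.
Treads = 22 − 1 = 21; going = 21 × 315 = 6615 mm.
Enclosure = 6615 + 993 + 1071 = 8679 mm.

8679 mm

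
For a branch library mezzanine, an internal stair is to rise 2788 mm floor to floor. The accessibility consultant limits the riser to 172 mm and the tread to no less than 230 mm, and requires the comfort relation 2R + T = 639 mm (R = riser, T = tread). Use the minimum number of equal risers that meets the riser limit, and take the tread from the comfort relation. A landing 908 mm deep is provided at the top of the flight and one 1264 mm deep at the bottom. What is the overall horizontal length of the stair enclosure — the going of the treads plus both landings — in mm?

⌈2788/172⌉ = 17 risers.
Riser R = 2788 / 17 = 164 mm, within the 172 mm limit.
T = 639 − 2·164 = 311 mm, which satisfies the 230 mm minimum.
Going = (17 − 1) × 311 = 4976 mm.
Add landings: 4976 + 908 + 1264 = 7148 mm.

7148 mm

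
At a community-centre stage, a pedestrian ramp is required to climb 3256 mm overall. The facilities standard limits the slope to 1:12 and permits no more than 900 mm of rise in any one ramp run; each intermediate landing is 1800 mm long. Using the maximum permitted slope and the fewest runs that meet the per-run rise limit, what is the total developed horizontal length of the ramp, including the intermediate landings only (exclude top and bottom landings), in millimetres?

3256 / 900 = 3.62, so 4 ramp runs are needed. That means 3 intermediate landings.
Ramp run (horizontal) at 1:12: 3256 × 12 = 39072 mm.
Intermediate landings: 3 × 1800 = 5400 mm.
Developed length = 39072 + 5400 = 44472 mm.

44472 mm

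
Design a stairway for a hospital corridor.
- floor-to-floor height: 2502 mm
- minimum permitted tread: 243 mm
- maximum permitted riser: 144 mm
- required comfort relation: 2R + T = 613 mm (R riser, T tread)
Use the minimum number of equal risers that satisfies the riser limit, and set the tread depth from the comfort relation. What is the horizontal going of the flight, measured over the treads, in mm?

5695 mm

⌈2502/144⌉ = 18 risers.
Each riser is 2502/18 = 139 mm (≤ 144 mm).
T = 613 − 2·139 = 335 mm, which satisfies the 243 mm minimum.
Treads = 18 − 1 = 17; going = 17 × 335 = 5695 mm.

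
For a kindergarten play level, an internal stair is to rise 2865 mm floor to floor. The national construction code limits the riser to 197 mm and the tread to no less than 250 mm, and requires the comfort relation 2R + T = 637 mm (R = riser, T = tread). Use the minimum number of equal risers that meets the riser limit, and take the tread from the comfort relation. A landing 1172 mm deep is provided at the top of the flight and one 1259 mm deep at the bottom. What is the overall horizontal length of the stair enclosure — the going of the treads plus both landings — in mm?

At most 197 each: 2865/197 = 14.54, giving 15 risers.
Riser R = 2865 / 15 = 191 mm, within the 197 mm limit.
From 2R + T = 637: T = 637 − 382 = 255 mm.
Going = (15 − 1) × 255 = 3570 mm.
Enclosure = 3570 + 1172 + 1259 = 6001 mm.

6001 mm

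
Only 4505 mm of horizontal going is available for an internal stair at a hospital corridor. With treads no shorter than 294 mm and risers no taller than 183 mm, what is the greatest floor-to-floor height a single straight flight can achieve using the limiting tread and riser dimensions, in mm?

2928 mm

4505 / 294 = 15.32, so 15 treads fit.
Risers = treads + 1 = 16.
Maximum height = 16 × 183 = 2928 mm.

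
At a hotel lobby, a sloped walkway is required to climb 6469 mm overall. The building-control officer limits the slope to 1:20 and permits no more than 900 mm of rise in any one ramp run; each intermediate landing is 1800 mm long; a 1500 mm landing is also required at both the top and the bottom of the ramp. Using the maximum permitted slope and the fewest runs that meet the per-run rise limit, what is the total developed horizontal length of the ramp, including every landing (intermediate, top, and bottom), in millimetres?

144980 mm

6469 / 900 = 7.19, so 8 ramp runs are needed. That means 7 intermediate landings.
Ramp run (horizontal) at 1:20: 6469 × 20 = 129380 mm.
7 intermediate landings contribute 7 × 1800 = 12600 mm.
Top and bottom landings: 2 × 1500 = 3000 mm.
Total = 129380 + 12600 + 3000 = 144980 mm.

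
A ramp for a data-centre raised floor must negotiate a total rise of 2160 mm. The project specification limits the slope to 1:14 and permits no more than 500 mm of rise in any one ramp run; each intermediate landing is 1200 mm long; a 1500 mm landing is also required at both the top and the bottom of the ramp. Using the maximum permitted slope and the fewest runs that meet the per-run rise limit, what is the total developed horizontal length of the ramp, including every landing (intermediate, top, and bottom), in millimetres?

At most 500 each: 2160/500 = 4.32, giving 5 ramp runs. That means 4 intermediate landings.
Horizontal run for 2160 mm of rise at 1:14 is 2160 × 14 = 30240 mm.
Intermediate landings: 4 × 1200 = 4800 mm.
Top and bottom landings: 2 × 1500 = 3000 mm.
Total = 30240 + 4800 + 3000 = 38040 mm.

38040 mm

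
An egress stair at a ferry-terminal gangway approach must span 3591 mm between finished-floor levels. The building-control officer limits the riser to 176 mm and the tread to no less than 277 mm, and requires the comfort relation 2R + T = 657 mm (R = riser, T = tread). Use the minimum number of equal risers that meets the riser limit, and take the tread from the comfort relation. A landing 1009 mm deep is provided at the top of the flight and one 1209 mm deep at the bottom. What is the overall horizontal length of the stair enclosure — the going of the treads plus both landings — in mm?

3591 / 176 = 20.40, so 21 risers are needed.
Each riser is 3591/21 = 171 mm (≤ 176 mm).
From 2R + T = 657: T = 657 − 342 = 315 mm.
Going = (21 − 1) × 315 = 6300 mm.
Enclosure = 6300 + 1009 + 1209 = 8518 mm.

8518 mm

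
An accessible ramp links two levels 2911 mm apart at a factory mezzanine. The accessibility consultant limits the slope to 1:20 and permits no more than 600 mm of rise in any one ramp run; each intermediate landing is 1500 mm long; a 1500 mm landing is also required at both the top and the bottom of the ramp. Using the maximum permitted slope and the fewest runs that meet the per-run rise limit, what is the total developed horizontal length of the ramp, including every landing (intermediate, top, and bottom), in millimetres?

At most 600 each: 2911/600 = 4.85, giving 5 ramp runs. That means 4 intermediate landings.
Horizontal run for 2911 mm of rise at 1:20 is 2911 × 20 = 58220 mm.
4 intermediate landings contribute 4 × 1500 = 6000 mm.
Top and bottom landings: 2 × 1500 = 3000 mm.
Total = 58220 + 6000 + 3000 = 67220 mm.

67220 mm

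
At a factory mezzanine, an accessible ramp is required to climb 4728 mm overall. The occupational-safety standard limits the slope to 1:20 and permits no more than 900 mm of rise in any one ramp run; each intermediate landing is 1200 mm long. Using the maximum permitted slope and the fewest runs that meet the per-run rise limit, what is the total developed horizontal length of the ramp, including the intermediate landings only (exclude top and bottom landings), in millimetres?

4728 / 900 = 5.253 → round up to 6 ramp runs. That means 5 intermediate landings.
Ramp run (horizontal) at 1:20: 4728 × 20 = 94560 mm.
5 intermediate landings contribute 5 × 1200 = 6000 mm.
Developed length = 94560 + 6000 = 100560 mm.

100560 mm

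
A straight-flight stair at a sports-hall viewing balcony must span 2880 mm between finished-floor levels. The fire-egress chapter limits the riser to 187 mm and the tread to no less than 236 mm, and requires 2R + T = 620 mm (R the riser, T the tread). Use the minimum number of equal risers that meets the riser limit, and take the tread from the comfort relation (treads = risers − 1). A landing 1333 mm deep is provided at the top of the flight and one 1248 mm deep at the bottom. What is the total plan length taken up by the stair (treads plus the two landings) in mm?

2880 / 187 = 15.40, so 16 risers are needed.
R = 2880 ÷ 16 = 180 mm.
Tread T = 620 − 2 × 180 = 260 mm (≥ 236 mm).
Treads = 16 − 1 = 15; going = 15 × 260 = 3900 mm.
Add landings: 3900 + 1333 + 1248 = 6481 mm.

6481 mm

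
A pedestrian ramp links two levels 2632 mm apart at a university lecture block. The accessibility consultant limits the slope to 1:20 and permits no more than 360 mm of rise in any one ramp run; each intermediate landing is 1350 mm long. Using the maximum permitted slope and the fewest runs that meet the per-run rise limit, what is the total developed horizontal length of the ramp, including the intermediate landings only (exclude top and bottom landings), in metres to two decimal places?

62.09 m

At most 360 each: 2632/360 = 7.31, giving 8 ramp runs. That means 7 intermediate landings.
Horizontal run for 2632 mm of rise at 1:20 is 2632 × 20 = 52640 mm.
Intermediate landings: 7 × 1350 = 9450 mm.
Total developed length = 52640 + 9450 = 62090 mm.
= 62.09 m.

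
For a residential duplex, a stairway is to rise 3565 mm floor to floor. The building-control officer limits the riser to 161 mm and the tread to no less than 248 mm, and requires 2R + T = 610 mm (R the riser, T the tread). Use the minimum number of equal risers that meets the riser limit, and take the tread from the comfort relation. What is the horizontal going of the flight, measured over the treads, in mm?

3565 / 161 = 22.14, so 23 risers are needed.
R = 3565 ÷ 23 = 155 mm.
Tread T = 610 − 2 × 155 = 300 mm (≥ 248 mm).
Going = (23 − 1) × 300 = 6600 mm.

6600 mm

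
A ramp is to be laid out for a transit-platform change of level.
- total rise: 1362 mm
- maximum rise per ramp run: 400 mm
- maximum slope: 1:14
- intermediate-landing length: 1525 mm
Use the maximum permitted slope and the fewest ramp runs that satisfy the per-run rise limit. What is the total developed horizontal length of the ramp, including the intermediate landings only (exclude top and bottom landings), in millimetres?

At most 400 each: 1362/400 = 3.40, giving 4 ramp runs. That means 3 intermediate landings.
Horizontal run for 1362 mm of rise at 1:14 is 1362 × 14 = 19068 mm.
3 intermediate landings contribute 3 × 1525 = 4575 mm.
Developed length = 19068 + 4575 = 23643 mm.

23643 mm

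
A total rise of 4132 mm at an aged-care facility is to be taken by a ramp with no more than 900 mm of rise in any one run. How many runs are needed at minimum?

5 runs

4132 / 900 = 4.59, so 5 ramp runs are needed.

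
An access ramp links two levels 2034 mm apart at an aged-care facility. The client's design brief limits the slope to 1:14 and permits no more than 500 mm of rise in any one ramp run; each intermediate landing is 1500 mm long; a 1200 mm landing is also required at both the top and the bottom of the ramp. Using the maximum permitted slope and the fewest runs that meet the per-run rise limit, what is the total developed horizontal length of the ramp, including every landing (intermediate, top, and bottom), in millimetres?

36876 mm

2034 / 500 = 4.068 → round up to 5 ramp runs. That means 4 intermediate landings.
Ramp run (horizontal) at 1:14: 2034 × 14 = 28476 mm.
4 intermediate landings contribute 4 × 1500 = 6000 mm.
Top and bottom landings: 2 × 1200 = 2400 mm.
Total = 28476 + 6000 + 2400 = 36876 mm.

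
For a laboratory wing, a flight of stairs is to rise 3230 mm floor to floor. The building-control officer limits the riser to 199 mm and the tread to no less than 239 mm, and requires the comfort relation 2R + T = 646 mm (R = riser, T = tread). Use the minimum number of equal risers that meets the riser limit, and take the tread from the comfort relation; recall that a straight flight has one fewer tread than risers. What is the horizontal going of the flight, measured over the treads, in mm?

4256 mm

3230 / 199 = 16.231 → round up to 17 risers.
Riser R = 3230 / 17 = 190 mm, within the 199 mm limit.
From 2R + T = 646: T = 646 − 380 = 266 mm.
Going = (17 − 1) × 266 = 4256 mm.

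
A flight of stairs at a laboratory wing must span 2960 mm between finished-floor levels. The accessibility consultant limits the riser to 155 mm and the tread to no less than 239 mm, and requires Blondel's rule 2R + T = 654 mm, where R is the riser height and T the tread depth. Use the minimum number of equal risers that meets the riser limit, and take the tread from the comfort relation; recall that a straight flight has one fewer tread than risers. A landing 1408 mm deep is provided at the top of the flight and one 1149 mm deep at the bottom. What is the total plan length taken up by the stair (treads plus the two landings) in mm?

⌈2960/155⌉ = 20 risers.
R = 2960 ÷ 20 = 148 mm.
Tread T = 654 − 2 × 148 = 358 mm (≥ 239 mm).
Treads = 20 − 1 = 19; going = 19 × 358 = 6802 mm.
Add landings: 6802 + 1408 + 1149 = 9359 mm.

9359 mm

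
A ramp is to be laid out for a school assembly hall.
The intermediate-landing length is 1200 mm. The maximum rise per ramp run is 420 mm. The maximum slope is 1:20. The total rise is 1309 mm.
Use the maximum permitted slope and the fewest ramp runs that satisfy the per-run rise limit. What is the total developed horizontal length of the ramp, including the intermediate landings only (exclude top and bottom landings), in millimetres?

29780 mm

⌈1309/420⌉ = 4 ramp runs. That means 3 intermediate landings.
Ramp run (horizontal) at 1:20: 1309 × 20 = 26180 mm.
Intermediate landings: 3 × 1200 = 3600 mm.
Total developed length = 26180 + 3600 = 29780 mm.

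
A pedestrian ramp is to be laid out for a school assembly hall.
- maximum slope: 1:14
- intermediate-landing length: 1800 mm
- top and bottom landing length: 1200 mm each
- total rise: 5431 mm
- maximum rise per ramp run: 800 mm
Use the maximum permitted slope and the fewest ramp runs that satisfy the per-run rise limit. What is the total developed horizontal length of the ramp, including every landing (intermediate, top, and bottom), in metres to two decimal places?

89.23 m

⌈5431/800⌉ = 7 ramp runs. That means 6 intermediate landings.
Horizontal run for 5431 mm of rise at 1:14 is 5431 × 14 = 76034 mm.
Intermediate landings: 6 × 1800 = 10800 mm.
Top and bottom landings: 2 × 1200 = 2400 mm.
Total = 76034 + 10800 + 2400 = 89234 mm.
= 89.23 m.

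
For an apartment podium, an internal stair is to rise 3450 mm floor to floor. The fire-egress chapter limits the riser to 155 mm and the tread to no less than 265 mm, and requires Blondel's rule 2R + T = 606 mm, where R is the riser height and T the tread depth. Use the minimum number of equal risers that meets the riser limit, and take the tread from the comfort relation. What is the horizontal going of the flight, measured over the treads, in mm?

3450 / 155 = 22.258 → round up to 23 risers.
R = 3450 ÷ 23 = 150 mm.
From 2R + T = 606: T = 606 − 300 = 306 mm.
23 risers give 22 treads; going = 22 × 306 = 6732 mm.

6732 mm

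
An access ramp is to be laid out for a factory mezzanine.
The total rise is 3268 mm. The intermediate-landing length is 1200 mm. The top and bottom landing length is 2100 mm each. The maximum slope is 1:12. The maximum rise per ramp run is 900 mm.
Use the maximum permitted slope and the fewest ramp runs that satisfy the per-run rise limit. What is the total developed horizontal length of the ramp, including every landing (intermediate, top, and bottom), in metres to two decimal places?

3268 / 900 = 3.63, so 4 ramp runs are needed. That means 3 intermediate landings.
Ramp run (horizontal) at 1:12: 3268 × 12 = 39216 mm.
3 intermediate landings contribute 3 × 1200 = 3600 mm.
Top and bottom landings: 2 × 2100 = 4200 mm.
Total = 39216 + 3600 + 4200 = 47016 mm.
= 47.02 m.

47.02 m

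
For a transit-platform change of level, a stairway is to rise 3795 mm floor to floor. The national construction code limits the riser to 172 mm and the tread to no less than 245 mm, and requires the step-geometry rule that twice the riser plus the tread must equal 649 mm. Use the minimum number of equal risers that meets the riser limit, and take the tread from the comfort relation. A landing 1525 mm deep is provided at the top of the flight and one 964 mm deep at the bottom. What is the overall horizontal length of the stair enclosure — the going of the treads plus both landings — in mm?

9507 mm

⌈3795/172⌉ = 23 risers.
Each riser is 3795/23 = 165 mm (≤ 172 mm).
From 2R + T = 649: T = 649 − 330 = 319 mm.
Treads = 23 − 1 = 22; going = 22 × 319 = 7018 mm.
Add landings: 7018 + 1525 + 964 = 9507 mm.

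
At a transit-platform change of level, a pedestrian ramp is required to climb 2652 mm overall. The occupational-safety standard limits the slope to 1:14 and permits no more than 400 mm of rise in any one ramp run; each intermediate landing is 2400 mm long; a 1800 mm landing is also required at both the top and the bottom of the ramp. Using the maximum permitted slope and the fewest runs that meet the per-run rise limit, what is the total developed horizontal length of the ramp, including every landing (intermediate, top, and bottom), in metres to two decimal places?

2652 / 400 = 6.630 → round up to 7 ramp runs. That means 6 intermediate landings.
Ramp run (horizontal) at 1:14: 2652 × 14 = 37128 mm.
6 intermediate landings contribute 6 × 2400 = 14400 mm.
Top and bottom landings: 2 × 1800 = 3600 mm.
Total = 37128 + 14400 + 3600 = 55128 mm.
= 55.13 m.

55.13 m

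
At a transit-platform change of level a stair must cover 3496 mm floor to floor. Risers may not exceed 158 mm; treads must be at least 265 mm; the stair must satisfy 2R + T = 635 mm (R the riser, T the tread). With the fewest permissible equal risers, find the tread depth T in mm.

3496 / 158 = 22.13, so 23 risers are needed.
Riser R = 3496 / 23 = 152 mm, within the 158 mm limit.
T = 635 − 2·152 = 331 mm, which satisfies the 265 mm minimum.

331 mm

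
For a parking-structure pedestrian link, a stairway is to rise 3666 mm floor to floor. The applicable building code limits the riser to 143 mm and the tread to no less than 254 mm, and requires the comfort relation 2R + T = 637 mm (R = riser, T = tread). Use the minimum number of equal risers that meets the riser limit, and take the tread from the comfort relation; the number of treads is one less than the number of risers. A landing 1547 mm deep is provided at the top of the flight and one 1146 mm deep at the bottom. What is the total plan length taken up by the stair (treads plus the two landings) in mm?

11568 mm

3666 / 143 = 25.64, so 26 risers are needed.
Riser R = 3666 / 26 = 141 mm, within the 143 mm limit.
T = 637 − 2·141 = 355 mm, which satisfies the 254 mm minimum.
Treads = 26 − 1 = 25; going = 25 × 355 = 8875 mm.
Add landings: 8875 + 1547 + 1146 = 11568 mm.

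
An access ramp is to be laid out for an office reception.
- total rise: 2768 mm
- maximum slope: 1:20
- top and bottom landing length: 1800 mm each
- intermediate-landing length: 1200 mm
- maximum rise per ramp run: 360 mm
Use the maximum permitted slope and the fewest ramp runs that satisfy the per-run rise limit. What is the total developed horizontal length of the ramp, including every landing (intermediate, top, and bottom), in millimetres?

67360 mm

2768 / 360 = 7.689 → round up to 8 ramp runs. That means 7 intermediate landings.
Horizontal run for 2768 mm of rise at 1:20 is 2768 × 20 = 55360 mm.
7 intermediate landings contribute 7 × 1200 = 8400 mm.
Top and bottom landings: 2 × 1800 = 3600 mm.
Total = 55360 + 8400 + 3600 = 67360 mm.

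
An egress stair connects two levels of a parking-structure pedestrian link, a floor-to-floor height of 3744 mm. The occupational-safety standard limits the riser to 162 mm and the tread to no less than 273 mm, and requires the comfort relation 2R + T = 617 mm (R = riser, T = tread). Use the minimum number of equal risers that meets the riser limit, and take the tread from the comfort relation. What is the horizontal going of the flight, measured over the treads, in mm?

3744 / 162 = 23.11, so 24 risers are needed.
R = 3744 ÷ 24 = 156 mm.
T = 617 − 2·156 = 305 mm, which satisfies the 273 mm minimum.
Treads = 24 − 1 = 23; going = 23 × 305 = 7015 mm.

7015 mm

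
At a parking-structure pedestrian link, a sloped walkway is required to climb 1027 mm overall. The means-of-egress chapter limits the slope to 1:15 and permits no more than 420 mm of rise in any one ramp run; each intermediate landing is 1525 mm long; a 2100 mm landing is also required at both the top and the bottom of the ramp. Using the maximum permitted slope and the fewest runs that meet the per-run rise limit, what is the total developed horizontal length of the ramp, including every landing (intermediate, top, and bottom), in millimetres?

1027 / 420 = 2.45, so 3 ramp runs are needed. That means 2 intermediate landings.
Horizontal run for 1027 mm of rise at 1:15 is 1027 × 15 = 15405 mm.
2 intermediate landings contribute 2 × 1525 = 3050 mm.
Top and bottom landings: 2 × 2100 = 4200 mm.
Total = 15405 + 3050 + 4200 = 22655 mm.

22655 mm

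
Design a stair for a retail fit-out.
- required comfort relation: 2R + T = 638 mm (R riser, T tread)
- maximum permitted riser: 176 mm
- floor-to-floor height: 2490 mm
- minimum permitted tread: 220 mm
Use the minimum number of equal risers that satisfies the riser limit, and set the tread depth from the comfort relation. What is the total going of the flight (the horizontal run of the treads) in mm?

4284 mm

2490 / 176 = 14.148 → round up to 15 risers.
R = 2490 ÷ 15 = 166 mm.
From 2R + T = 638: T = 638 − 332 = 306 mm.
Going = (15 − 1) × 306 = 4284 mm.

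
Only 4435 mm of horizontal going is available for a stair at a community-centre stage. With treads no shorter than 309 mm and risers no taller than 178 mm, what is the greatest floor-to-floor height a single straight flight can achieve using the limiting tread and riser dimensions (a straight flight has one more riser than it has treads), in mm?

4435 / 309 = 14.35, so 14 treads fit.
Risers = treads + 1 = 15.
Maximum height = 15 × 178 = 2670 mm.

2670 mm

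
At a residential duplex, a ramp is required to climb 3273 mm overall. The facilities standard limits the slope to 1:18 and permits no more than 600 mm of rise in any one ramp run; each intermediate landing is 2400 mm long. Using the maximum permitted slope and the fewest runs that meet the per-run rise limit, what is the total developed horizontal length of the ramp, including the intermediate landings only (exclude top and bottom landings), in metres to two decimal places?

70.91 m

3273 / 600 = 5.455 → round up to 6 ramp runs. That means 5 intermediate landings.
Horizontal run for 3273 mm of rise at 1:18 is 3273 × 18 = 58914 mm.
Intermediate landings: 5 × 2400 = 12000 mm.
Developed length = 58914 + 12000 = 70914 mm.
= 70.91 m.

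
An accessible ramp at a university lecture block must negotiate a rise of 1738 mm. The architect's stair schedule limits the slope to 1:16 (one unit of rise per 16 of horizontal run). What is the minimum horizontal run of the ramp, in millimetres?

At 1:16 the run is 16 × 1738 = 27808 mm.

27808 mm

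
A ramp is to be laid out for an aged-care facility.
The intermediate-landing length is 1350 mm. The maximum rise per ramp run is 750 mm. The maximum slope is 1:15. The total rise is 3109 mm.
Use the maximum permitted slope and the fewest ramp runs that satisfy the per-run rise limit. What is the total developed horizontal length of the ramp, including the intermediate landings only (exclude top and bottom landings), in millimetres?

52035 mm

At most 750 each: 3109/750 = 4.15, giving 5 ramp runs. That means 4 intermediate landings.
Ramp run (horizontal) at 1:15: 3109 × 15 = 46635 mm.
Intermediate landings: 4 × 1350 = 5400 mm.
Developed length = 46635 + 5400 = 52035 mm.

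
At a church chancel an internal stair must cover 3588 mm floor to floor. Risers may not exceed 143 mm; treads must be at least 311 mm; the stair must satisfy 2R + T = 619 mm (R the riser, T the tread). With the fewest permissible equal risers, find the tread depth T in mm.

At most 143 each: 3588/143 = 25.09, giving 26 risers.
R = 3588 ÷ 26 = 138 mm.
Tread T = 619 − 2 × 138 = 343 mm (≥ 311 mm).

343 mm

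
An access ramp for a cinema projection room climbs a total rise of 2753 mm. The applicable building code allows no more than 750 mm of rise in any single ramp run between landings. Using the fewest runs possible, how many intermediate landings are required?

3 intermediate landings

At most 750 each: 2753/750 = 3.67, giving 4 ramp runs.
4 runs are separated by 3 intermediate landings.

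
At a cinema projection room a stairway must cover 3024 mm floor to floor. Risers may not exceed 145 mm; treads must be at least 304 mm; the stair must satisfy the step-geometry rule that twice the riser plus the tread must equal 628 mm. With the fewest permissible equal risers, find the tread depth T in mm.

⌈3024/145⌉ = 21 risers.
R = 3024 ÷ 21 = 144 mm.
From 2R + T = 628: T = 628 − 288 = 340 mm.

340 mm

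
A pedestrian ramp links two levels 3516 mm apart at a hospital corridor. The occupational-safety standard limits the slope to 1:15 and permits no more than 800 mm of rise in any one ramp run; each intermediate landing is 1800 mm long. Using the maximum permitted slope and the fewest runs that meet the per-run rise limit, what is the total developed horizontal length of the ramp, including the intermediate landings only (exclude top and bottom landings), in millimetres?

59940 mm

⌈3516/800⌉ = 5 ramp runs. That means 4 intermediate landings.
Horizontal run for 3516 mm of rise at 1:15 is 3516 × 15 = 52740 mm.
4 intermediate landings contribute 4 × 1800 = 7200 mm.
Total developed length = 52740 + 7200 = 59940 mm.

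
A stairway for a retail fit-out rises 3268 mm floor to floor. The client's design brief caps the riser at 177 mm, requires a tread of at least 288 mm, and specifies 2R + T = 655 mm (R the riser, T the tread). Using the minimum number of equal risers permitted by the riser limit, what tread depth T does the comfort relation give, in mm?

⌈3268/177⌉ = 19 risers.
Each riser is 3268/19 = 172 mm (≤ 177 mm).
From 2R + T = 655: T = 655 − 344 = 311 mm.

311 mm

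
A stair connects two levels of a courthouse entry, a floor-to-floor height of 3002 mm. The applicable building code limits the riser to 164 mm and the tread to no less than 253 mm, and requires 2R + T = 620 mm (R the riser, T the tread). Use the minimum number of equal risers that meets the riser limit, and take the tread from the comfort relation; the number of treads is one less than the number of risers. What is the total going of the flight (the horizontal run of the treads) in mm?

3002 / 164 = 18.305 → round up to 19 risers.
Riser R = 3002 / 19 = 158 mm, within the 164 mm limit.
T = 620 − 2·158 = 304 mm, which satisfies the 253 mm minimum.
Treads = 19 − 1 = 18; going = 18 × 304 = 5472 mm.

5472 mm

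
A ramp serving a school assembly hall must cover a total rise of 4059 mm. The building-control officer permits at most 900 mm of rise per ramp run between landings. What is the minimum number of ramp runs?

At most 900 each: 4059/900 = 4.51, giving 5 ramp runs.

5 runs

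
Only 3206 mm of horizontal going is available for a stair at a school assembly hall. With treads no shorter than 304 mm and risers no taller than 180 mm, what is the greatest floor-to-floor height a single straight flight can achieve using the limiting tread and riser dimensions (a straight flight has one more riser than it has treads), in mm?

1980 mm

Treads that fit: ⌊3206 / 304⌋ = 10.
Risers = treads + 1 = 11.
Maximum height = 11 × 180 = 1980 mm.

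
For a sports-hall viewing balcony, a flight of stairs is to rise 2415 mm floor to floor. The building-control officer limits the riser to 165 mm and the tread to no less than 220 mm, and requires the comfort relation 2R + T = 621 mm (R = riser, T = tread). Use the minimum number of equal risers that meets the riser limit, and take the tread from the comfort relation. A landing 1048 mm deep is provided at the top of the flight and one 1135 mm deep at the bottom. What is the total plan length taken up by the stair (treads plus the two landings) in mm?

6369 mm

At most 165 each: 2415/165 = 14.64, giving 15 risers.
R = 2415 ÷ 15 = 161 mm.
T = 621 − 2·161 = 299 mm, which satisfies the 220 mm minimum.
Treads = 15 − 1 = 14; going = 14 × 299 = 4186 mm.
Enclosure = 4186 + 1048 + 1135 = 6369 mm.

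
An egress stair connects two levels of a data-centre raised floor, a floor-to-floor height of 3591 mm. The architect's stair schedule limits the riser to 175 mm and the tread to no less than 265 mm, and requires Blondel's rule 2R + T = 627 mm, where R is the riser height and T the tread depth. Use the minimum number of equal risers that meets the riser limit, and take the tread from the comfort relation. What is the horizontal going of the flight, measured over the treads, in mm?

At most 175 each: 3591/175 = 20.52, giving 21 risers.
Each riser is 3591/21 = 171 mm (≤ 175 mm).
Tread T = 627 − 2 × 171 = 285 mm (≥ 265 mm).
Going = (21 − 1) × 285 = 5700 mm.

5700 mm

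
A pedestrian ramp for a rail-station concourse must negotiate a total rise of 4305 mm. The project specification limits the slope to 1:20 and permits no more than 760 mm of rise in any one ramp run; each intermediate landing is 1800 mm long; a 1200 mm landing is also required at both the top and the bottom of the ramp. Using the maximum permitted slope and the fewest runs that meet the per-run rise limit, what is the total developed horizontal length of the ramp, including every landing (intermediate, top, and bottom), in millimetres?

97500 mm

4305 / 760 = 5.664 → round up to 6 ramp runs. That means 5 intermediate landings.
Horizontal run for 4305 mm of rise at 1:20 is 4305 × 20 = 86100 mm.
5 intermediate landings contribute 5 × 1800 = 9000 mm.
Top and bottom landings: 2 × 1200 = 2400 mm.
Total = 86100 + 9000 + 2400 = 97500 mm.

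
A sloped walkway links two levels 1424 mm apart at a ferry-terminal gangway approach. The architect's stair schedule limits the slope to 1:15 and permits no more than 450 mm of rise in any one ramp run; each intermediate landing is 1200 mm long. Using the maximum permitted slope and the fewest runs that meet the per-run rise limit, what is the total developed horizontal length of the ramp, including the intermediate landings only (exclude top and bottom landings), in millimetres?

24960 mm

1424 / 450 = 3.16, so 4 ramp runs are needed. That means 3 intermediate landings.
Ramp run (horizontal) at 1:15: 1424 × 15 = 21360 mm.
Intermediate landings: 3 × 1200 = 3600 mm.
Developed length = 21360 + 3600 = 24960 mm.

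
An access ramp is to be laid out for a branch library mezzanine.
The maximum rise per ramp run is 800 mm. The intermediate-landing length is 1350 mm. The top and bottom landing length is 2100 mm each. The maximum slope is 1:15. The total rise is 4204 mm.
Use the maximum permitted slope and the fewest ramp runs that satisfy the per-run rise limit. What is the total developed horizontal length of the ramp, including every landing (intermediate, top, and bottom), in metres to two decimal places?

4204 / 800 = 5.25, so 6 ramp runs are needed. That means 5 intermediate landings.
Ramp run (horizontal) at 1:15: 4204 × 15 = 63060 mm.
5 intermediate landings contribute 5 × 1350 = 6750 mm.
Top and bottom landings: 2 × 2100 = 4200 mm.
Total = 63060 + 6750 + 4200 = 74010 mm.
= 74.01 m.

74.01 m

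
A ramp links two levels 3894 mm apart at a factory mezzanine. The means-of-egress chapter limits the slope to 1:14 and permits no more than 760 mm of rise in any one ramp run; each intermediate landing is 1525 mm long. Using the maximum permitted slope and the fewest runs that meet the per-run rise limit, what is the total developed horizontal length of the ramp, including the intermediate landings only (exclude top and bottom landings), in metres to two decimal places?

62.14 m

3894 / 760 = 5.12, so 6 ramp runs are needed. That means 5 intermediate landings.
Ramp run (horizontal) at 1:14: 3894 × 14 = 54516 mm.
5 intermediate landings contribute 5 × 1525 = 7625 mm.
Total developed length = 54516 + 7625 = 62141 mm.
= 62.14 m.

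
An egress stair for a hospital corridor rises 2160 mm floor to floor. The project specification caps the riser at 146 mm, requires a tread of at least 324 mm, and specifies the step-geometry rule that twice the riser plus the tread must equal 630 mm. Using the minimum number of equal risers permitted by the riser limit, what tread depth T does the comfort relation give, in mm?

2160 / 146 = 14.79, so 15 risers are needed.
Riser R = 2160 / 15 = 144 mm, within the 146 mm limit.
T = 630 − 2·144 = 342 mm, which satisfies the 324 mm minimum.

342 mm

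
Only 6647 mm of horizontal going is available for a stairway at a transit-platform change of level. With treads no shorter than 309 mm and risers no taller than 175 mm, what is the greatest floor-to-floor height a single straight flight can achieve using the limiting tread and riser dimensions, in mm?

3850 mm

6647 / 309 = 21.51, so 21 treads fit.
Risers = treads + 1 = 22.
Maximum height = 22 × 175 = 3850 mm.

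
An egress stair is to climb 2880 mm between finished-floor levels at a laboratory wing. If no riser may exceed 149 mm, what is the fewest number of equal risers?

2880 / 149 = 19.33, so 20 risers are needed.

20 risers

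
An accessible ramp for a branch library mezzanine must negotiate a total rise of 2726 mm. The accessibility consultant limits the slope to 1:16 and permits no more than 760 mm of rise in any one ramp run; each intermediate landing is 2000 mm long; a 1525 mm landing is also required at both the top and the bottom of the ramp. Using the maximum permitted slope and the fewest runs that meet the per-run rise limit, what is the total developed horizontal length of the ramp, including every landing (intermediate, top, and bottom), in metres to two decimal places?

52.67 m

2726 / 760 = 3.587 → round up to 4 ramp runs. That means 3 intermediate landings.
Ramp run (horizontal) at 1:16: 2726 × 16 = 43616 mm.
Intermediate landings: 3 × 2000 = 6000 mm.
Top and bottom landings: 2 × 1525 = 3050 mm.
Total = 43616 + 6000 + 3050 = 52666 mm.
= 52.67 m.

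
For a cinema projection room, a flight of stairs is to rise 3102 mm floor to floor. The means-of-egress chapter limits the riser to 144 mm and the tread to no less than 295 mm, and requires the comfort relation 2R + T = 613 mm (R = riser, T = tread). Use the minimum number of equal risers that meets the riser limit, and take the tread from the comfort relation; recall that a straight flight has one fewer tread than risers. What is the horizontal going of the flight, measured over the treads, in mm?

6951 mm

3102 / 144 = 21.54, so 22 risers are needed.
Riser R = 3102 / 22 = 141 mm, within the 144 mm limit.
From 2R + T = 613: T = 613 − 282 = 331 mm.
22 risers give 21 treads; going = 21 × 331 = 6951 mm.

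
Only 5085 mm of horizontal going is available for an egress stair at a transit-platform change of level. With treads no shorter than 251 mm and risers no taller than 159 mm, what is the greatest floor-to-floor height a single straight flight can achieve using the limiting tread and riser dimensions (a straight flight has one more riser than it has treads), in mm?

3339 mm

5085 / 251 = 20.26, so 20 treads fit.
Risers = treads + 1 = 21.
Maximum height = 21 × 159 = 3339 mm.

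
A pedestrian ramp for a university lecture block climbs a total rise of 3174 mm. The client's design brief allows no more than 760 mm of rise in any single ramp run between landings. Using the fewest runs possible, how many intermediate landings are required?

4 intermediate landings

⌈3174/760⌉ = 5 ramp runs.
5 runs are separated by 4 intermediate landings.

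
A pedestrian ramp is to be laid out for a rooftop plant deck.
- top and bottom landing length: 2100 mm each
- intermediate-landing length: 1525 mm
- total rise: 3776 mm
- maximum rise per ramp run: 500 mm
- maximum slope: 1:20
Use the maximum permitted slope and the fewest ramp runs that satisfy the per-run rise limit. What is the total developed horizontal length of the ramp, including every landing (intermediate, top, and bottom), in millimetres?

At most 500 each: 3776/500 = 7.55, giving 8 ramp runs. That means 7 intermediate landings.
Horizontal run for 3776 mm of rise at 1:20 is 3776 × 20 = 75520 mm.
7 intermediate landings contribute 7 × 1525 = 10675 mm.
Top and bottom landings: 2 × 2100 = 4200 mm.
Total = 75520 + 10675 + 4200 = 90395 mm.

90395 mm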